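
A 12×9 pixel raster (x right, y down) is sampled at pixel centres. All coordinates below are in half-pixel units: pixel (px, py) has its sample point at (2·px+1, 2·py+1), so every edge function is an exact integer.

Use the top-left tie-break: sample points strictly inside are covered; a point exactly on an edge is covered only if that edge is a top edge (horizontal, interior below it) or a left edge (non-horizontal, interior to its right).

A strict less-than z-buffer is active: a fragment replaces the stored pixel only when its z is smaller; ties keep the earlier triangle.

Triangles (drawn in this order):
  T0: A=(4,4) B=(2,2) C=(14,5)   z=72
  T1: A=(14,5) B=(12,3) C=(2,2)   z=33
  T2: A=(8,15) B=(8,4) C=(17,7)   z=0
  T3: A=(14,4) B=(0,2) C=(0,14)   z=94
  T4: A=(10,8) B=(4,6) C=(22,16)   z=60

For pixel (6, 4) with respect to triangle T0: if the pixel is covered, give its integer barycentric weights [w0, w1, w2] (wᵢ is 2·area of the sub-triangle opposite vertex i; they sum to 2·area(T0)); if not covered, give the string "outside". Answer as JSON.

T0:
  2·area = 18
  edge (4, 4)→(2, 2): d=(-2,-2) top-left  bias=+0
  edge (2, 2)→(14, 5): d=(12,3) right/bottom  bias=-1
  edge (14, 5)→(4, 4): d=(-10,-1) top-left  bias=+0
    (0,0)@(1, 1): e=[0,-9,27] → .  [on edge]
    (1,1)@(3, 3): e=[0,9,9] → X  [on edge]
    (2,1)@(5, 3): e=[4,3,11] → X
    (3,1)@(7, 3): e=[8,-3,13] → .
    (1,2)@(3, 5): e=[-4,33,-11] → .
    (2,2)@(5, 5): e=[0,27,-9] → .  [on edge]
    (3,3)@(7, 7): e=[0,45,-27] → .  [on edge]
    (4,4)@(9, 9): e=[0,63,-45] → .  [on edge]
    (5,5)@(11, 11): e=[0,81,-63] → .  [on edge]
    (6,6)@(13, 13): e=[0,99,-81] → .  [on edge]
    (7,7)@(15, 15): e=[0,117,-99] → .  [on edge]
    (8,8)@(17, 17): e=[0,135,-117] → .  [on edge]
  covered (2 px):
    . . . . . . . . . . . .
    . X X . . . . . . . . .
    . . . . . . . . . . . .
    . . . . . . . . . . . .
    . . . . . . . . . . . .
    . . . . . . . . . . . .
    . . . . . . . . . . . .
    . . . . . . . . . . . .
    . . . . . . . . . . . .
T1:
  2·area = 18  (B↔C swapped to make it positive)
  edge (14, 5)→(2, 2): d=(-12,-3) top-left  bias=+0
  edge (2, 2)→(12, 3): d=(10,1) right/bottom  bias=-1
  edge (12, 3)→(14, 5): d=(2,2) right/bottom  bias=-1
    (3,1)@(7, 3): e=[3,5,10] → X
    (4,1)@(9, 3): e=[9,3,6] → X
    (5,1)@(11, 3): e=[15,1,2] → X
    (6,1)@(13, 3): e=[21,-1,-2] → .
    (3,2)@(7, 5): e=[-21,25,14] → .
    (4,2)@(9, 5): e=[-15,23,10] → .
    (5,2)@(11, 5): e=[-9,21,6] → .
  covered (3 px):
    . . . . . . . . . . . .
    . . . X X X . . . . . .
    . . . . . . . . . . . .
    . . . . . . . . . . . .
    . . . . . . . . . . . .
    . . . . . . . . . . . .
    . . . . . . . . . . . .
    . . . . . . . . . . . .
    . . . . . . . . . . . .
T2:
  2·area = 99
  edge (8, 15)→(8, 4): d=(0,-11) top-left  bias=+0
  edge (8, 4)→(17, 7): d=(9,3) right/bottom  bias=-1
  edge (17, 7)→(8, 15): d=(-9,8) right/bottom  bias=-1
    (2,1)@(5, 3): e=[-33,0,132] → .  [on edge]
    (4,2)@(9, 5): e=[11,6,82] → X
    (5,2)@(11, 5): e=[33,0,66] → .  [on edge]
    (4,3)@(9, 7): e=[11,24,64] → X
    (5,3)@(11, 7): e=[33,18,48] → X
    (6,3)@(13, 7): e=[55,12,32] → X
    (7,3)@(15, 7): e=[77,6,16] → X
    (8,3)@(17, 7): e=[99,0,0] → .  [on edge]
    (4,4)@(9, 9): e=[11,42,46] → X
    (7,4)@(15, 9): e=[77,24,-2] → .
    (11,4)@(23, 9): e=[165,0,-66] → .  [on edge]
    (4,5)@(9, 11): e=[11,60,28] → X
  covered (11 px):
    . . . . . . . . . . . .
    . . . . . . . . . . . .
    . . . . X . . . . . . .
    . . . . X X X X . . . .
    . . . . X X X . . . . .
    . . . . X X . . . . . .
    . . . . X . . . . . . .
    . . . . . . . . . . . .
    . . . . . . . . . . . .
T3:
  2·area = 168  (B↔C swapped to make it positive)
  edge (14, 4)→(0, 14): d=(-14,10) right/bottom  bias=-1
  edge (0, 14)→(0, 2): d=(0,-12) top-left  bias=+0
  edge (0, 2)→(14, 4): d=(14,2) right/bottom  bias=-1
    (0,1)@(1, 3): e=[144,12,12] → X
    (1,1)@(3, 3): e=[124,36,8] → X
    (2,1)@(5, 3): e=[104,60,4] → X
    (3,1)@(7, 3): e=[84,84,0] → .  [on edge]
    (0,2)@(1, 5): e=[116,12,40] → X
    (3,2)@(7, 5): e=[56,84,28] → X
    (4,2)@(9, 5): e=[36,108,24] → X
    (5,2)@(11, 5): e=[16,132,20] → X
    (6,2)@(13, 5): e=[-4,156,16] → .
    (10,2)@(21, 5): e=[-84,252,0] → .  [on edge]
    (0,3)@(1, 7): e=[88,12,68] → X
    (5,3)@(11, 7): e=[-12,132,48] → .
    (3,4)@(7, 9): e=[0,84,84] → .  [on edge]
  covered (20 px):
    . . . . . . . . . . . .
    X X X . . . . . . . . .
    X X X X X X . . . . . .
    X X X X X . . . . . . .
    X X X . . . . . . . . .
    X X . . . . . . . . . .
    X . . . . . . . . . . .
    . . . . . . . . . . . .
    . . . . . . . . . . . .
T4:
  2·area = 24  (B↔C swapped to make it positive)
  edge (10, 8)→(22, 16): d=(12,8) right/bottom  bias=-1
  edge (22, 16)→(4, 6): d=(-18,-10) top-left  bias=+0
  edge (4, 6)→(10, 8): d=(6,2) right/bottom  bias=-1
    (0,2)@(1, 5): e=[36,-12,0] → .  [on edge]
    (3,3)@(7, 7): e=[12,12,0] → .  [on edge]
    (5,4)@(11, 9): e=[4,16,4] → X
    (6,4)@(13, 9): e=[-12,36,0] → .  [on edge]
    (5,5)@(11, 11): e=[28,-20,16] → .
    (6,5)@(13, 11): e=[12,0,12] → X  [on edge]
    (7,5)@(15, 11): e=[-4,20,8] → .
    (9,5)@(19, 11): e=[-36,60,0] → .  [on edge]
    (6,6)@(13, 13): e=[36,-36,24] → .
    (8,6)@(17, 13): e=[4,4,16] → X
    (9,6)@(19, 13): e=[-12,24,12] → .
    (8,7)@(17, 15): e=[28,-32,28] → .
  covered (3 px):
    . . . . . . . . . . . .
    . . . . . . . . . . . .
    . . . . . . . . . . . .
    . . . . . . . . . . . .
    . . . . . X . . . . . .
    . . . . . . X . . . . .
    . . . . . . . . X . . .
    . . . . . . . . . . . .
    . . . . . . . . . . . .

Answer: "outside"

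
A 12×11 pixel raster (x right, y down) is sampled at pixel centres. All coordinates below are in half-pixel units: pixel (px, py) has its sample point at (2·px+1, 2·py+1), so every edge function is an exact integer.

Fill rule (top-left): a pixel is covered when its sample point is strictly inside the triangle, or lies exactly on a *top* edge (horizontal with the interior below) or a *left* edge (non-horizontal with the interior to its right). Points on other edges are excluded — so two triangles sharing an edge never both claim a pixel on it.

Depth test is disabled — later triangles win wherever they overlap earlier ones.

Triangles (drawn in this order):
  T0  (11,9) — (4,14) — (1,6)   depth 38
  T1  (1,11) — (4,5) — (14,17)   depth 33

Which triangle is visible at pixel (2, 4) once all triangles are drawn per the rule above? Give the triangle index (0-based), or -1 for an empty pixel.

T0:
  2·area = 71
  edge (11, 9)→(4, 14): d=(-7,5) right/bottom  bias=-1
  edge (4, 14)→(1, 6): d=(-3,-8) top-left  bias=+0
  edge (1, 6)→(11, 9): d=(10,3) right/bottom  bias=-1
    (1,3)@(3, 7): e=[54,13,4] → X
    (2,3)@(5, 7): e=[44,29,-2] → .
    (1,4)@(3, 9): e=[40,7,24] → X
    (2,4)@(5, 9): e=[30,23,18] → X
    (3,4)@(7, 9): e=[20,39,12] → X
    (4,4)@(9, 9): e=[10,55,6] → X
    (5,4)@(11, 9): e=[0,71,0] → .  [on edge]
    (1,5)@(3, 11): e=[26,1,44] → X
    (4,5)@(9, 11): e=[-4,49,26] → .
    (1,6)@(3, 13): e=[12,-5,64] → .
    (2,6)@(5, 13): e=[2,11,58] → X
    (3,6)@(7, 13): e=[-8,27,52] → .
  covered (9 px):
    . . . . . . . . . . . .
    . . . . . . . . . . . .
    . . . . . . . . . . . .
    . X . . . . . . . . . .
    . X X X X . . . . . . .
    . X X X . . . . . . . .
    . . X . . . . . . . . .
    . . . . . . . . . . . .
    . . . . . . . . . . . .
    . . . . . . . . . . . .
    . . . . . . . . . . . .
T1:
  2·area = 96
  edge (1, 11)→(4, 5): d=(3,-6) top-left  bias=+0
  edge (4, 5)→(14, 17): d=(10,12) right/bottom  bias=-1
  edge (14, 17)→(1, 11): d=(-13,-6) top-left  bias=+0
    (2,1)@(5, 3): e=[0,-32,128] → .  [on edge]
    (1,3)@(3, 7): e=[0,32,64] → X  [on edge]
    (2,3)@(5, 7): e=[12,8,76] → X
    (3,3)@(7, 7): e=[24,-16,88] → .
    (1,4)@(3, 9): e=[6,52,38] → X
    (3,4)@(7, 9): e=[30,4,62] → X
    (4,4)@(9, 9): e=[42,-20,74] → .
    (0,5)@(1, 11): e=[0,96,0] → X  [on edge]
    (4,5)@(9, 11): e=[48,0,48] → .  [on edge]
    (0,6)@(1, 13): e=[6,116,-26] → .
    (1,6)@(3, 13): e=[18,92,-14] → .
    (2,6)@(5, 13): e=[30,68,-2] → .
  covered (12 px):
    . . . . . . . . . . . .
    . . . . . . . . . . . .
    . . . . . . . . . . . .
    . X X . . . . . . . . .
    . X X X . . . . . . . .
    X X X X . . . . . . . .
    . . . X X . . . . . . .
    . . . . . X . . . . . .
    . . . . . . . . . . . .
    . . . . . . . . . . . .
    . . . . . . . . . . . .

Z-buffer (winner per pixel, '.' = empty):
  . . . . . . . . . . . .
  . . . . . . . . . . . .
  . . . . . . . . . . . .
  . 1 1 . . . . . . . . .
  . 1 1 1 0 . . . . . . .
  1 1 1 1 . . . . . . . .
  . . 0 1 1 . . . . . . .
  . . . . . 1 . . . . . .
  . . . . . . . . . . . .
  . . . . . . . . . . . .
  . . . . . . . . . . . .

Result: 1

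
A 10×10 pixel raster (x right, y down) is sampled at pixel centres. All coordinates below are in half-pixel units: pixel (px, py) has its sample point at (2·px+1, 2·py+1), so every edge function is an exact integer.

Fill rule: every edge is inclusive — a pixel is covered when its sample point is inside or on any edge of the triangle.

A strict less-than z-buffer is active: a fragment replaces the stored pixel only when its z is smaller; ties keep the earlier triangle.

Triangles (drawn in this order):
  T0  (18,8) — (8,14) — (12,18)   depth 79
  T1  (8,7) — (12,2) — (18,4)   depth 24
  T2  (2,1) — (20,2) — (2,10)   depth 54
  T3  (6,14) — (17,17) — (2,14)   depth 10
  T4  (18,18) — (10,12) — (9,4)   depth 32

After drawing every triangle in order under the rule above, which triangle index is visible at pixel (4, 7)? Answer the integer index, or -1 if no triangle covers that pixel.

T0:
  2·area = 64  (B↔C swapped to make it positive)
  edge (18, 8)→(12, 18): d=(-6,10) inclusive
  edge (12, 18)→(8, 14): d=(-4,-4) inclusive
  edge (8, 14)→(18, 8): d=(10,-6) inclusive
    (0,3)@(1, 7): e=[176,0,-112] → ·  [on edge]
    (1,4)@(3, 9): e=[144,0,-80] → ·  [on edge]
    (8,4)@(17, 9): e=[4,56,4] → #
    (9,4)@(19, 9): e=[-16,64,16] → ·
    (2,5)@(5, 11): e=[112,0,-48] → ·  [on edge]
    (6,5)@(13, 11): e=[32,32,0] → #  [on edge]
    (7,5)@(15, 11): e=[12,40,12] → #
    (8,5)@(17, 11): e=[-8,48,24] → ·
    (3,6)@(7, 13): e=[80,0,-16] → ·  [on edge]
    (5,6)@(11, 13): e=[40,16,8] → #
    (7,6)@(15, 13): e=[0,32,32] → #  [on edge]
    (8,6)@(17, 13): e=[-20,40,44] → ·
    (4,7)@(9, 15): e=[48,0,16] → #  [on edge]
    (1,8)@(3, 17): e=[96,-32,0] → ·  [on edge]
    (5,8)@(11, 17): e=[16,0,48] → #  [on edge]
    (6,9)@(13, 19): e=[-16,0,80] → ·  [on edge]
  covered (10 px):
    · · · · · · · · · ·
    · · · · · · · · · ·
    · · · · · · · · · ·
    · · · · · · · · · ·
    · · · · · · · · # ·
    · · · · · · # # · ·
    · · · · · # # # · ·
    · · · · # # # · · ·
    · · · · · # · · · ·
    · · · · · · · · · ·
T1:
  2·area = 38
  edge (8, 7)→(12, 2): d=(4,-5) inclusive
  edge (12, 2)→(18, 4): d=(6,2) inclusive
  edge (18, 4)→(8, 7): d=(-10,3) inclusive
    (4,0)@(9, 1): e=[-19,0,57] → ·  [on edge]
    (6,1)@(13, 3): e=[9,4,25] → #
    (7,1)@(15, 3): e=[19,0,19] → #  [on edge]
    (8,1)@(17, 3): e=[29,-4,13] → ·
    (5,2)@(11, 5): e=[7,20,11] → #
    (7,2)@(15, 5): e=[27,12,-1] → ·
    (5,3)@(11, 7): e=[15,32,-9] → ·
    (6,3)@(13, 7): e=[25,28,-15] → ·
  covered (4 px):
    · · · · · · · · · ·
    · · · · · · # # · ·
    · · · · · # # · · ·
    · · · · · · · · · ·
    · · · · · · · · · ·
    · · · · · · · · · ·
    · · · · · · · · · ·
    · · · · · · · · · ·
    · · · · · · · · · ·
    · · · · · · · · · ·
T2:
  2·area = 162
  edge (2, 1)→(20, 2): d=(18,1) inclusive
  edge (20, 2)→(2, 10): d=(-18,8) inclusive
  edge (2, 10)→(2, 1): d=(0,-9) inclusive
    (1,1)@(3, 3): e=[35,118,9] → #
    (2,1)@(5, 3): e=[33,102,27] → #
    (3,1)@(7, 3): e=[31,86,45] → #
    (4,1)@(9, 3): e=[29,70,63] → #
    (5,1)@(11, 3): e=[27,54,81] → #
    (6,1)@(13, 3): e=[25,38,99] → #
    (7,1)@(15, 3): e=[23,22,117] → #
    (8,1)@(17, 3): e=[21,6,135] → #
    (9,1)@(19, 3): e=[19,-10,153] → ·
    (1,2)@(3, 5): e=[71,82,9] → #
    (7,2)@(15, 5): e=[59,-14,117] → ·
    (8,2)@(17, 5): e=[57,-30,135] → ·
  covered (18 px):
    · · · · · · · · · ·
    · # # # # # # # # ·
    · # # # # # # · · ·
    · # # # · · · · · ·
    · # · · · · · · · ·
    · · · · · · · · · ·
    · · · · · · · · · ·
    · · · · · · · · · ·
    · · · · · · · · · ·
    · · · · · · · · · ·
T3:
  2·area = 12
  edge (6, 14)→(17, 17): d=(11,3) inclusive
  edge (17, 17)→(2, 14): d=(-15,-3) inclusive
  edge (2, 14)→(6, 14): d=(4,0) inclusive
    (3,7)@(7, 15): e=[8,0,4] → #  [on edge]
    (4,7)@(9, 15): e=[2,6,4] → #
    (5,7)@(11, 15): e=[-4,12,4] → ·
    (3,8)@(7, 17): e=[30,-30,12] → ·
    (4,8)@(9, 17): e=[24,-24,12] → ·
    (8,8)@(17, 17): e=[0,0,12] → #  [on edge]
    (9,8)@(19, 17): e=[-6,6,12] → ·
    (8,9)@(17, 19): e=[22,-30,20] → ·
  covered (3 px):
    · · · · · · · · · ·
    · · · · · · · · · ·
    · · · · · · · · · ·
    · · · · · · · · · ·
    · · · · · · · · · ·
    · · · · · · · · · ·
    · · · · · · · · · ·
    · · · # # · · · · ·
    · · · · · · · · # ·
    · · · · · · · · · ·
T4:
  2·area = 58
  edge (18, 18)→(10, 12): d=(-8,-6) inclusive
  edge (10, 12)→(9, 4): d=(-1,-8) inclusive
  edge (9, 4)→(18, 18): d=(9,14) inclusive
    (5,4)@(11, 9): e=[30,11,17] → #
    (6,4)@(13, 9): e=[42,27,-11] → ·
    (5,5)@(11, 11): e=[14,9,35] → #
    (6,5)@(13, 11): e=[26,25,7] → #
    (7,5)@(15, 11): e=[38,41,-21] → ·
    (5,6)@(11, 13): e=[-2,7,53] → ·
    (6,6)@(13, 13): e=[10,23,25] → #
    (7,6)@(15, 13): e=[22,39,-3] → ·
    (6,7)@(13, 15): e=[-6,21,43] → ·
    (7,7)@(15, 15): e=[6,37,15] → #
    (8,7)@(17, 15): e=[18,53,-13] → ·
    (7,8)@(15, 17): e=[-10,35,33] → ·
  covered (6 px):
    · · · · · · · · · ·
    · · · · · · · · · ·
    · · · · · · · · · ·
    · · · · · · · · · ·
    · · · · · # · · · ·
    · · · · · # # · · ·
    · · · · · · # · · ·
    · · · · · · · # · ·
    · · · · · · · · # ·
    · · · · · · · · · ·

Z-buffer (winner per pixel, '.' = empty):
  . . . . . . . . . .
  . 2 2 2 2 2 1 1 2 .
  . 2 2 2 2 1 1 . . .
  . 2 2 2 . . . . . .
  . 2 . . . 4 . . 0 .
  . . . . . 4 4 0 . .
  . . . . . 0 4 0 . .
  . . . 3 3 0 0 4 . .
  . . . . . 0 . . 3 .
  . . . . . . . . . .

Final: 3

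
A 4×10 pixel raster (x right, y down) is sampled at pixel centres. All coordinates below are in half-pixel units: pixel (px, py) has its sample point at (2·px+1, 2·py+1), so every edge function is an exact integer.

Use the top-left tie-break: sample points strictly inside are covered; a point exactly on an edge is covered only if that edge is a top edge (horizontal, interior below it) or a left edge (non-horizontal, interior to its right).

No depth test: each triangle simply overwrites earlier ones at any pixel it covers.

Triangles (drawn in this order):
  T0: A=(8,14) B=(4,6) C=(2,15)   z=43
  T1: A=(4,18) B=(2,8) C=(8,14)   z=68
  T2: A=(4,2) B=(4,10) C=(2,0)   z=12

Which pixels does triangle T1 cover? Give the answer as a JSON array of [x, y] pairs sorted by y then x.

T0:
  2·area = 52  (B↔C swapped to make it positive)
  edge (8, 14)→(2, 15): d=(-6,1) right/bottom  bias=-1
  edge (2, 15)→(4, 6): d=(2,-9) top-left  bias=+0
  edge (4, 6)→(8, 14): d=(4,8) right/bottom  bias=-1
    (2,4)@(5, 9): e=[33,15,4] → #
    (3,4)@(7, 9): e=[31,33,-12] → ·
    (1,5)@(3, 11): e=[23,1,28] → #
    (3,5)@(7, 11): e=[19,37,-4] → ·
    (1,6)@(3, 13): e=[11,5,36] → #
    (3,6)@(7, 13): e=[7,41,4] → #
    (1,7)@(3, 15): e=[-1,9,44] → ·
    (2,7)@(5, 15): e=[-3,27,28] → ·
    (3,7)@(7, 15): e=[-5,45,12] → ·
  covered (6 px):
    · · · ·
    · · · ·
    · · · ·
    · · · ·
    · · # ·
    · # # ·
    · # # #
    · · · ·
    · · · ·
    · · · ·
T1:
  2·area = 48
  edge (4, 18)→(2, 8): d=(-2,-10) top-left  bias=+0
  edge (2, 8)→(8, 14): d=(6,6) right/bottom  bias=-1
  edge (8, 14)→(4, 18): d=(-4,4) right/bottom  bias=-1
    (0,1)@(1, 3): e=[0,-24,72] → ·  [on edge]
    (0,3)@(1, 7): e=[-8,0,56] → ·  [on edge]
    (1,4)@(3, 9): e=[8,0,40] → ·  [on edge]
    (1,5)@(3, 11): e=[4,12,32] → #
    (2,5)@(5, 11): e=[24,0,24] → ·  [on edge]
    (1,6)@(3, 13): e=[0,24,24] → #  [on edge]
    (2,6)@(5, 13): e=[20,12,16] → #
    (3,6)@(7, 13): e=[40,0,8] → ·  [on edge]
    (1,7)@(3, 15): e=[-4,36,16] → ·
    (2,7)@(5, 15): e=[16,24,8] → #
    (3,7)@(7, 15): e=[36,12,0] → ·  [on edge]
    (2,8)@(5, 17): e=[12,36,0] → ·  [on edge]
    (1,9)@(3, 19): e=[-12,60,0] → ·  [on edge]
  covered (4 px):
    · · · ·
    · · · ·
    · · · ·
    · · · ·
    · · · ·
    · # · ·
    · # # ·
    · · # ·
    · · · ·
    · · · ·
T2:
  2·area = 16
  edge (4, 2)→(4, 10): d=(0,8) right/bottom  bias=-1
  edge (4, 10)→(2, 0): d=(-2,-10) top-left  bias=+0
  edge (2, 0)→(4, 2): d=(2,2) right/bottom  bias=-1
    (1,0)@(3, 1): e=[8,8,0] → ·  [on edge]
    (1,1)@(3, 3): e=[8,4,4] → #
    (2,1)@(5, 3): e=[-8,24,0] → ·  [on edge]
    (1,2)@(3, 5): e=[8,0,8] → #  [on edge]
    (2,2)@(5, 5): e=[-8,20,4] → ·
    (3,2)@(7, 5): e=[-24,40,0] → ·  [on edge]
    (1,3)@(3, 7): e=[8,-4,12] → ·
    (2,7)@(5, 15): e=[-8,0,24] → ·  [on edge]
  covered (2 px):
    · · · ·
    · # · ·
    · # · ·
    · · · ·
    · · · ·
    · · · ·
    · · · ·
    · · · ·
    · · · ·
    · · · ·

Result: [[1,5],[1,6],[2,6],[2,7]]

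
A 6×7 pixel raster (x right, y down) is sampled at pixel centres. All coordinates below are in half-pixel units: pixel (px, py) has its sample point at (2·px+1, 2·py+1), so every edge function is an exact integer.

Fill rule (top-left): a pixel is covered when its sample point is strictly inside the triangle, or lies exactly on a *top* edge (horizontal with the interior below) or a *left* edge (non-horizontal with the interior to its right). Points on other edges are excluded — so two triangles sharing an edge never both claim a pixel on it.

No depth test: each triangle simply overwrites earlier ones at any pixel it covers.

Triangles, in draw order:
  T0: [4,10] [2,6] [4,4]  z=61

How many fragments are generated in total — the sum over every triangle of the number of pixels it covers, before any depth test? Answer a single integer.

T0:
  2·area = 12
  edge (4, 10)→(2, 6): d=(-2,-4) top-left  bias=+0
  edge (2, 6)→(4, 4): d=(2,-2) top-left  bias=+0
  edge (4, 4)→(4, 10): d=(0,6) right/bottom  bias=-1
    (3,0)@(7, 1): e=[30,0,-18] → .  [on edge]
    (2,1)@(5, 3): e=[18,0,-6] → .  [on edge]
    (1,2)@(3, 5): e=[6,0,6] → X  [on edge]
    (2,2)@(5, 5): e=[14,4,-6] → .
    (0,3)@(1, 7): e=[-6,0,18] → .  [on edge]
    (1,3)@(3, 7): e=[2,4,6] → X
    (2,3)@(5, 7): e=[10,8,-6] → .
    (1,4)@(3, 9): e=[-2,8,6] → .
  covered (2 px):
    . . . . . .
    . . . . . .
    . X . . . .
    . X . . . .
    . . . . . .
    . . . . . .
    . . . . . .

Result: 2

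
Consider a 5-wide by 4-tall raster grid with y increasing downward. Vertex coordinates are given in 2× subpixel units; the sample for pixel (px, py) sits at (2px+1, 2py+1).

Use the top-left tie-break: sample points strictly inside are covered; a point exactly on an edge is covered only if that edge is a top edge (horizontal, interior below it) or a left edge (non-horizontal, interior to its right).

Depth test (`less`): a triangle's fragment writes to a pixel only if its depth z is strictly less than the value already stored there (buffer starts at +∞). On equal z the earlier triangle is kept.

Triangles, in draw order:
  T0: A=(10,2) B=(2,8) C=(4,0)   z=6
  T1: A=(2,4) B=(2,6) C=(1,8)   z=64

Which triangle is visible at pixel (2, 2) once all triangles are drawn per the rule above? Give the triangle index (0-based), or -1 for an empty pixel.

T0:
  2·area = 52
  edge (10, 2)→(2, 8): d=(-8,6) right/bottom  bias=-1
  edge (2, 8)→(4, 0): d=(2,-8) top-left  bias=+0
  edge (4, 0)→(10, 2): d=(6,2) right/bottom  bias=-1
    (2,0)@(5, 1): e=[38,10,4] → X
    (3,0)@(7, 1): e=[26,26,0] → .  [on edge]
    (2,1)@(5, 3): e=[22,14,16] → X
    (3,1)@(7, 3): e=[10,30,12] → X
    (4,1)@(9, 3): e=[-2,46,8] → .
    (1,2)@(3, 5): e=[18,2,32] → X
    (3,2)@(7, 5): e=[-6,34,24] → .
    (1,3)@(3, 7): e=[2,6,44] → X
    (2,3)@(5, 7): e=[-10,22,40] → .
  covered (6 px):
    . . X . .
    . . X X .
    . X X . .
    . X . . .
T1:
  2·area = 2
  edge (2, 4)→(2, 6): d=(0,2) right/bottom  bias=-1
  edge (2, 6)→(1, 8): d=(-1,2) right/bottom  bias=-1
  edge (1, 8)→(2, 4): d=(1,-4) top-left  bias=+0
  covered (0 px):
    . . . . .
    . . . . .
    . . . . .
    . . . . .

Z-buffer (winner per pixel, '.' = empty):
  . . 0 . .
  . . 0 0 .
  . 0 0 . .
  . 0 . . .

Final: 0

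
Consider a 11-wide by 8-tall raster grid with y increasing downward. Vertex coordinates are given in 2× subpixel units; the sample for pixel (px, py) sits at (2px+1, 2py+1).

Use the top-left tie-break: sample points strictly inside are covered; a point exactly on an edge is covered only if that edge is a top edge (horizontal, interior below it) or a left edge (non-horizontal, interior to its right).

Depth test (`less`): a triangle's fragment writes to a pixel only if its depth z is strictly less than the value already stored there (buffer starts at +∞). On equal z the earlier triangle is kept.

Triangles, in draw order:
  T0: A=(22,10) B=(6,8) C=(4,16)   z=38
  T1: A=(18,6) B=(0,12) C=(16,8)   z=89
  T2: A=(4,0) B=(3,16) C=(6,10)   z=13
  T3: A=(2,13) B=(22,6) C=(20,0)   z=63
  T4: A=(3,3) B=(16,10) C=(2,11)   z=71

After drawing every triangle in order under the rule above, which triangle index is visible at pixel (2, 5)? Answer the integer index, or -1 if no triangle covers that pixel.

T0:
  2·area = 132  (B↔C swapped to make it positive)
  edge (22, 10)→(4, 16): d=(-18,6) right/bottom  bias=-1
  edge (4, 16)→(6, 8): d=(2,-8) top-left  bias=+0
  edge (6, 8)→(22, 10): d=(16,2) right/bottom  bias=-1
    (3,4)@(7, 9): e=[108,10,14] → X
    (4,4)@(9, 9): e=[96,26,10] → X
    (5,4)@(11, 9): e=[84,42,6] → X
    (6,4)@(13, 9): e=[72,58,2] → X
    (7,4)@(15, 9): e=[60,74,-2] → .
    (3,5)@(7, 11): e=[72,14,46] → X
    (7,5)@(15, 11): e=[24,78,30] → X
    (8,5)@(17, 11): e=[12,94,26] → X
    (9,5)@(19, 11): e=[0,110,22] → .  [on edge]
    (2,6)@(5, 13): e=[48,2,82] → X
    (6,6)@(13, 13): e=[0,66,66] → .  [on edge]
    (7,6)@(15, 13): e=[-12,82,62] → .
    (3,7)@(7, 15): e=[0,22,110] → .  [on edge]
  covered (15 px):
    . . . . . . . . . . .
    . . . . . . . . . . .
    . . . . . . . . . . .
    . . . . . . . . . . .
    . . . X X X X . . . .
    . . . X X X X X X . .
    . . X X X X . . . . .
    . . X . . . . . . . .
T1:
  2·area = 24  (B↔C swapped to make it positive)
  edge (18, 6)→(16, 8): d=(-2,2) right/bottom  bias=-1
  edge (16, 8)→(0, 12): d=(-16,4) right/bottom  bias=-1
  edge (0, 12)→(18, 6): d=(18,-6) top-left  bias=+0
    (10,1)@(21, 3): e=[0,60,-36] → .  [on edge]
    (9,2)@(19, 5): e=[0,36,-12] → .  [on edge]
    (10,2)@(21, 5): e=[-4,28,0] → .  [on edge]
    (7,3)@(15, 7): e=[4,20,0] → X  [on edge]
    (8,3)@(17, 7): e=[0,12,12] → .  [on edge]
    (4,4)@(9, 9): e=[12,12,0] → X  [on edge]
    (5,4)@(11, 9): e=[8,4,12] → X
    (6,4)@(13, 9): e=[4,-4,24] → .
    (7,4)@(15, 9): e=[0,-12,36] → .  [on edge]
    (1,5)@(3, 11): e=[20,4,0] → X  [on edge]
    (2,5)@(5, 11): e=[16,-4,12] → .
    (4,5)@(9, 11): e=[8,-20,36] → .
    (6,5)@(13, 11): e=[0,-36,60] → .  [on edge]
    (5,6)@(11, 13): e=[0,-60,84] → .  [on edge]
    (4,7)@(9, 15): e=[0,-84,108] → .  [on edge]
  covered (4 px):
    . . . . . . . . . . .
    . . . . . . . . . . .
    . . . . . . . . . . .
    . . . . . . . X . . .
    . . . . X X . . . . .
    . X . . . . . . . . .
    . . . . . . . . . . .
    . . . . . . . . . . .
T2:
  2·area = 42  (B↔C swapped to make it positive)
  edge (4, 0)→(6, 10): d=(2,10) right/bottom  bias=-1
  edge (6, 10)→(3, 16): d=(-3,6) right/bottom  bias=-1
  edge (3, 16)→(4, 0): d=(1,-16) top-left  bias=+0
    (2,2)@(5, 5): e=[0,21,21] → .  [on edge]
    (2,3)@(5, 7): e=[4,15,23] → X
    (3,3)@(7, 7): e=[-16,3,55] → .
    (2,4)@(5, 9): e=[8,9,25] → X
    (3,4)@(7, 9): e=[-12,-3,57] → .
    (2,5)@(5, 11): e=[12,3,27] → X
    (3,5)@(7, 11): e=[-8,-9,59] → .
    (2,6)@(5, 13): e=[16,-3,29] → .
    (3,7)@(7, 15): e=[0,-21,63] → .  [on edge]
  covered (3 px):
    . . . . . . . . . . .
    . . . . . . . . . . .
    . . . . . . . . . . .
    . . X . . . . . . . .
    . . X . . . . . . . .
    . . X . . . . . . . .
    . . . . . . . . . . .
    . . . . . . . . . . .
T3:
  2·area = 134  (B↔C swapped to make it positive)
  edge (2, 13)→(20, 0): d=(18,-13) top-left  bias=+0
  edge (20, 0)→(22, 6): d=(2,6) right/bottom  bias=-1
  edge (22, 6)→(2, 13): d=(-20,7) right/bottom  bias=-1
    (9,0)@(19, 1): e=[5,8,121] → X
    (10,0)@(21, 1): e=[31,-4,107] → .
    (8,1)@(17, 3): e=[15,24,95] → X
    (10,1)@(21, 3): e=[67,0,67] → .  [on edge]
    (7,2)@(15, 5): e=[25,40,69] → X
    (10,2)@(21, 5): e=[103,4,27] → X
    (5,3)@(11, 7): e=[9,68,57] → X
    (6,3)@(13, 7): e=[35,56,43] → X
    (10,3)@(21, 7): e=[139,8,-13] → .
    (4,4)@(9, 9): e=[19,84,31] → X
    (7,4)@(15, 9): e=[97,48,-11] → .
    (8,4)@(17, 9): e=[123,36,-25] → .
  covered (17 px):
    . . . . . . . . . X .
    . . . . . . . . X X .
    . . . . . . . X X X X
    . . . . . X X X X X .
    . . . . X X X . . . .
    . . X X . . . . . . .
    . . . . . . . . . . .
    . . . . . . . . . . .
T4:
  2·area = 111
  edge (3, 3)→(16, 10): d=(13,7) right/bottom  bias=-1
  edge (16, 10)→(2, 11): d=(-14,1) right/bottom  bias=-1
  edge (2, 11)→(3, 3): d=(1,-8) top-left  bias=+0
    (1,1)@(3, 3): e=[0,111,0] → .  [on edge]
    (1,2)@(3, 5): e=[26,83,2] → X
    (2,2)@(5, 5): e=[12,81,18] → X
    (3,2)@(7, 5): e=[-2,79,34] → .
    (1,3)@(3, 7): e=[52,55,4] → X
    (3,3)@(7, 7): e=[24,51,36] → X
    (4,3)@(9, 7): e=[10,49,52] → X
    (5,3)@(11, 7): e=[-4,47,68] → .
    (1,4)@(3, 9): e=[78,27,6] → X
    (5,4)@(11, 9): e=[22,19,70] → X
    (6,4)@(13, 9): e=[8,17,86] → X
    (7,4)@(15, 9): e=[-6,15,102] → .
  covered (12 px):
    . . . . . . . . . . .
    . . . . . . . . . . .
    . X X . . . . . . . .
    . X X X X . . . . . .
    . X X X X X X . . . .
    . . . . . . . . . . .
    . . . . . . . . . . .
    . . . . . . . . . . .

Z-buffer (winner per pixel, '.' = empty):
  . . . . . . . . . 3 .
  . . . . . . . . 3 3 .
  . 4 4 . . . . 3 3 3 3
  . 4 2 4 4 3 3 3 3 3 .
  . 4 2 0 0 0 0 . . . .
  . 1 2 0 0 0 0 0 0 . .
  . . 0 0 0 0 . . . . .
  . . 0 . . . . . . . .

Final: 2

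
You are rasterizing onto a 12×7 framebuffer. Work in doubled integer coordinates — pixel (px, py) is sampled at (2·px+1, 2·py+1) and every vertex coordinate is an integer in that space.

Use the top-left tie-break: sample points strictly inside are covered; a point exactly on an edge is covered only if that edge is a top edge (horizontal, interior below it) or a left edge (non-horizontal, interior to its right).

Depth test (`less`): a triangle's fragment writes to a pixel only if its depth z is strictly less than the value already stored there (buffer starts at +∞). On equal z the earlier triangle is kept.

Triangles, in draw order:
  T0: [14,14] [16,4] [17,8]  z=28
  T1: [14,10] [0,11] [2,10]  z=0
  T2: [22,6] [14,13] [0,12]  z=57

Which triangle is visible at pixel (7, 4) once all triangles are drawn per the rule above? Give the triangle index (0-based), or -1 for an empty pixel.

T0:
  2·area = 18
  edge (14, 14)→(16, 4): d=(2,-10) top-left  bias=+0
  edge (16, 4)→(17, 8): d=(1,4) right/bottom  bias=-1
  edge (17, 8)→(14, 14): d=(-3,6) right/bottom  bias=-1
    (7,4)@(15, 9): e=[0,9,9] → #  [on edge]
    (8,4)@(17, 9): e=[20,1,-3] → ·
    (7,5)@(15, 11): e=[4,11,3] → #
    (8,5)@(17, 11): e=[24,3,-9] → ·
    (7,6)@(15, 13): e=[8,13,-3] → ·
  covered (2 px):
    · · · · · · · · · · · ·
    · · · · · · · · · · · ·
    · · · · · · · · · · · ·
    · · · · · · · · · · · ·
    · · · · · · · # · · · ·
    · · · · · · · # · · · ·
    · · · · · · · · · · · ·
T1:
  2·area = 12
  edge (14, 10)→(0, 11): d=(-14,1) right/bottom  bias=-1
  edge (0, 11)→(2, 10): d=(2,-1) top-left  bias=+0
  edge (2, 10)→(14, 10): d=(12,0) top-left  bias=+0
  covered (0 px):
    · · · · · · · · · · · ·
    · · · · · · · · · · · ·
    · · · · · · · · · · · ·
    · · · · · · · · · · · ·
    · · · · · · · · · · · ·
    · · · · · · · · · · · ·
    · · · · · · · · · · · ·
T2:
  2·area = 106
  edge (22, 6)→(14, 13): d=(-8,7) right/bottom  bias=-1
  edge (14, 13)→(0, 12): d=(-14,-1) top-left  bias=+0
  edge (0, 12)→(22, 6): d=(22,-6) top-left  bias=+0
    (9,3)@(19, 7): e=[13,89,4] → #
    (10,3)@(21, 7): e=[-1,91,16] → ·
    (5,4)@(11, 9): e=[53,53,0] → #  [on edge]
    (6,4)@(13, 9): e=[39,55,12] → #
    (7,4)@(15, 9): e=[25,57,24] → #
    (8,4)@(17, 9): e=[11,59,36] → #
    (9,4)@(19, 9): e=[-3,61,48] → ·
    (2,5)@(5, 11): e=[79,19,8] → #
    (3,5)@(7, 11): e=[65,21,20] → #
    (4,5)@(9, 11): e=[51,23,32] → #
    (8,5)@(17, 11): e=[-5,31,80] → ·
    (2,6)@(5, 13): e=[63,-9,52] → ·
  covered (11 px):
    · · · · · · · · · · · ·
    · · · · · · · · · · · ·
    · · · · · · · · · · · ·
    · · · · · · · · · # · ·
    · · · · · # # # # · · ·
    · · # # # # # # · · · ·
    · · · · · · · · · · · ·

Z-buffer (winner per pixel, '.' = empty):
  . . . . . . . . . . . .
  . . . . . . . . . . . .
  . . . . . . . . . . . .
  . . . . . . . . . 2 . .
  . . . . . 2 2 0 2 . . .
  . . 2 2 2 2 2 0 . . . .
  . . . . . . . . . . . .

Answer: 0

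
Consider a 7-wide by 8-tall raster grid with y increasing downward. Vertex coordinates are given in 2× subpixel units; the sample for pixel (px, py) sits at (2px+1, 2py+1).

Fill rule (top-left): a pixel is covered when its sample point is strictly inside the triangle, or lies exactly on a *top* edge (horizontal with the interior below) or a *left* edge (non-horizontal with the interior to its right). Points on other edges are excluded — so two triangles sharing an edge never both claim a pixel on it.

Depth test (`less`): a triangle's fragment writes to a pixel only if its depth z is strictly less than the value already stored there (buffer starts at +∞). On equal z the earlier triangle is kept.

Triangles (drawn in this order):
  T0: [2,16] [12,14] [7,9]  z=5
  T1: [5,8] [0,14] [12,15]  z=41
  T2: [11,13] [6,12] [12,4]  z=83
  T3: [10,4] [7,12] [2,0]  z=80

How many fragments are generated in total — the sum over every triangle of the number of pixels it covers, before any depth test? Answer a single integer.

T0:
  2·area = 60  (B↔C swapped to make it positive)
  edge (2, 16)→(7, 9): d=(5,-7) top-left  bias=+0
  edge (7, 9)→(12, 14): d=(5,5) right/bottom  bias=-1
  edge (12, 14)→(2, 16): d=(-10,2) right/bottom  bias=-1
    (0,1)@(1, 3): e=[-72,0,132] → ·  [on edge]
    (1,2)@(3, 5): e=[-48,0,108] → ·  [on edge]
    (2,3)@(5, 7): e=[-24,0,84] → ·  [on edge]
    (3,4)@(7, 9): e=[0,0,60] → ·  [on edge]
    (3,5)@(7, 11): e=[10,10,40] → █
    (4,5)@(9, 11): e=[24,0,36] → ·  [on edge]
    (2,6)@(5, 13): e=[6,30,24] → █
    (4,6)@(9, 13): e=[34,10,16] → █
    (5,6)@(11, 13): e=[48,0,12] → ·  [on edge]
    (1,7)@(3, 15): e=[2,50,8] → █
    (3,7)@(7, 15): e=[30,30,0] → ·  [on edge]
    (4,7)@(9, 15): e=[44,20,-4] → ·
    (6,7)@(13, 15): e=[72,0,-12] → ·  [on edge]
  covered (6 px):
    · · · · · · ·
    · · · · · · ·
    · · · · · · ·
    · · · · · · ·
    · · · · · · ·
    · · · █ · · ·
    · · █ █ █ · ·
    · █ █ · · · ·
T1:
  2·area = 77  (B↔C swapped to make it positive)
  edge (5, 8)→(12, 15): d=(7,7) right/bottom  bias=-1
  edge (12, 15)→(0, 14): d=(-12,-1) top-left  bias=+0
  edge (0, 14)→(5, 8): d=(5,-6) top-left  bias=+0
    (2,4)@(5, 9): e=[7,65,5] → █
    (3,4)@(7, 9): e=[-7,67,17] → ·
    (1,5)@(3, 11): e=[35,39,3] → █
    (3,5)@(7, 11): e=[7,43,27] → █
    (4,5)@(9, 11): e=[-7,45,39] → ·
    (0,6)@(1, 13): e=[63,13,1] → █
    (4,6)@(9, 13): e=[7,21,49] → █
    (5,6)@(11, 13): e=[-7,23,61] → ·
    (0,7)@(1, 15): e=[77,-11,11] → ·
    (1,7)@(3, 15): e=[63,-9,23] → ·
    (2,7)@(5, 15): e=[49,-7,35] → ·
    (3,7)@(7, 15): e=[35,-5,47] → ·
  covered (9 px):
    · · · · · · ·
    · · · · · · ·
    · · · · · · ·
    · · · · · · ·
    · · █ · · · ·
    · █ █ █ · · ·
    █ █ █ █ █ · ·
    · · · · · · ·
T2:
  2·area = 46
  edge (11, 13)→(6, 12): d=(-5,-1) top-left  bias=+0
  edge (6, 12)→(12, 4): d=(6,-8) top-left  bias=+0
  edge (12, 4)→(11, 13): d=(-1,9) right/bottom  bias=-1
    (5,3)@(11, 7): e=[30,10,6] → █
    (6,3)@(13, 7): e=[32,26,-12] → ·
    (4,4)@(9, 9): e=[18,6,22] → █
    (6,4)@(13, 9): e=[22,38,-14] → ·
    (0,5)@(1, 11): e=[0,-46,92] → ·  [on edge]
    (3,5)@(7, 11): e=[6,2,38] → █
    (6,5)@(13, 11): e=[12,50,-16] → ·
    (3,6)@(7, 13): e=[-4,14,36] → ·
    (4,6)@(9, 13): e=[-2,30,18] → ·
    (5,6)@(11, 13): e=[0,46,0] → ·  [on edge]
  covered (6 px):
    · · · · · · ·
    · · · · · · ·
    · · · · · · ·
    · · · · · █ ·
    · · · · █ █ ·
    · · · █ █ █ ·
    · · · · · · ·
    · · · · · · ·
T3:
  2·area = 76
  edge (10, 4)→(7, 12): d=(-3,8) right/bottom  bias=-1
  edge (7, 12)→(2, 0): d=(-5,-12) top-left  bias=+0
  edge (2, 0)→(10, 4): d=(8,4) right/bottom  bias=-1
    (1,0)@(3, 1): e=[65,7,4] → █
    (2,0)@(5, 1): e=[49,31,-4] → ·
    (1,1)@(3, 3): e=[59,-3,20] → ·
    (2,1)@(5, 3): e=[43,21,12] → █
    (3,1)@(7, 3): e=[27,45,4] → █
    (4,1)@(9, 3): e=[11,69,-4] → ·
    (2,2)@(5, 5): e=[37,11,28] → █
    (4,2)@(9, 5): e=[5,59,12] → █
    (5,2)@(11, 5): e=[-11,83,4] → ·
    (2,3)@(5, 7): e=[31,1,44] → █
    (4,3)@(9, 7): e=[-1,49,28] → ·
    (2,4)@(5, 9): e=[25,-9,60] → ·
  covered (10 px):
    · █ · · · · ·
    · · █ █ · · ·
    · · █ █ █ · ·
    · · █ █ · · ·
    · · · █ · · ·
    · · · █ · · ·
    · · · · · · ·
    · · · · · · ·

Answer: 31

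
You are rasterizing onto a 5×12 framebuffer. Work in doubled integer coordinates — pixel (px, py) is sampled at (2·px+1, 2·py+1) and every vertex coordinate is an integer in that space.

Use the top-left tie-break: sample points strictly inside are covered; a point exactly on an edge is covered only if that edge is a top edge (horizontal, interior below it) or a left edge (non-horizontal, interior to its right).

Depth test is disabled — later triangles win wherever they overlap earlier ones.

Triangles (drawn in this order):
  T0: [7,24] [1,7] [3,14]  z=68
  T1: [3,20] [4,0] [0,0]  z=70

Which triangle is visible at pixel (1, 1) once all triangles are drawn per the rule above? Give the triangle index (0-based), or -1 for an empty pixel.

T0:
  2·area = 8  (B↔C swapped to make it positive)
  edge (7, 24)→(3, 14): d=(-4,-10) top-left  bias=+0
  edge (3, 14)→(1, 7): d=(-2,-7) top-left  bias=+0
  edge (1, 7)→(7, 24): d=(6,17) right/bottom  bias=-1
    (0,3)@(1, 7): e=[8,0,0] → ·  [on edge]
    (0,4)@(1, 9): e=[0,-4,12] → ·  [on edge]
    (1,6)@(3, 13): e=[4,2,2] → #
    (2,6)@(5, 13): e=[24,16,-32] → ·
    (1,7)@(3, 15): e=[-4,-2,14] → ·
    (2,9)@(5, 19): e=[0,4,4] → #  [on edge]
    (3,9)@(7, 19): e=[20,18,-30] → ·
    (2,10)@(5, 21): e=[-8,0,16] → ·  [on edge]
  covered (2 px):
    · · · · ·
    · · · · ·
    · · · · ·
    · · · · ·
    · · · · ·
    · · · · ·
    · # · · ·
    · · · · ·
    · · · · ·
    · · # · ·
    · · · · ·
    · · · · ·
T1:
  2·area = 80  (B↔C swapped to make it positive)
  edge (3, 20)→(0, 0): d=(-3,-20) top-left  bias=+0
  edge (0, 0)→(4, 0): d=(4,0) top-left  bias=+0
  edge (4, 0)→(3, 20): d=(-1,20) right/bottom  bias=-1
    (0,0)@(1, 1): e=[17,4,59] → #
    (1,0)@(3, 1): e=[57,4,19] → #
    (2,0)@(5, 1): e=[97,4,-21] → ·
    (0,1)@(1, 3): e=[11,12,57] → #
    (2,1)@(5, 3): e=[91,12,-23] → ·
    (0,2)@(1, 5): e=[5,20,55] → #
    (2,2)@(5, 5): e=[85,20,-25] → ·
    (0,3)@(1, 7): e=[-1,28,53] → ·
    (1,3)@(3, 7): e=[39,28,13] → #
    (2,3)@(5, 7): e=[79,28,-27] → ·
    (1,4)@(3, 9): e=[33,36,11] → #
    (2,4)@(5, 9): e=[73,36,-29] → ·
  covered (13 px):
    # # · · ·
    # # · · ·
    # # · · ·
    · # · · ·
    · # · · ·
    · # · · ·
    · # · · ·
    · # · · ·
    · # · · ·
    · # · · ·
    · · · · ·
    · · · · ·

Z-buffer (winner per pixel, '.' = empty):
  1 1 . . .
  1 1 . . .
  1 1 . . .
  . 1 . . .
  . 1 . . .
  . 1 . . .
  . 1 . . .
  . 1 . . .
  . 1 . . .
  . 1 0 . .
  . . . . .
  . . . . .

Answer: 1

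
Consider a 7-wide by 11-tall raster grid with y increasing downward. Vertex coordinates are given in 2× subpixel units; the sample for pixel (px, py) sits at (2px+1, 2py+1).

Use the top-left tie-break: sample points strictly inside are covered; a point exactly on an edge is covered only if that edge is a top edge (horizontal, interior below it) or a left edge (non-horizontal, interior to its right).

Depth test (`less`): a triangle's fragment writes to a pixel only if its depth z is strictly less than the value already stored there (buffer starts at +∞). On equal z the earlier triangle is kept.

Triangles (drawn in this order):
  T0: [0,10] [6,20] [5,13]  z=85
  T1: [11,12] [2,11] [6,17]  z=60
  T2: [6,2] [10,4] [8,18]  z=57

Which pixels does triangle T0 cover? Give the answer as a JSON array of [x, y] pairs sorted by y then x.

T0:
  2·area = 32  (B↔C swapped to make it positive)
  edge (0, 10)→(5, 13): d=(5,3) right/bottom  bias=-1
  edge (5, 13)→(6, 20): d=(1,7) right/bottom  bias=-1
  edge (6, 20)→(0, 10): d=(-6,-10) top-left  bias=+0
    (0,5)@(1, 11): e=[2,26,4] → #
    (1,5)@(3, 11): e=[-4,12,24] → ·
    (0,6)@(1, 13): e=[12,28,-8] → ·
    (1,6)@(3, 13): e=[6,14,12] → #
    (2,6)@(5, 13): e=[0,0,32] → ·  [on edge]
    (1,7)@(3, 15): e=[16,16,0] → #  [on edge]
    (2,7)@(5, 15): e=[10,2,20] → #
    (3,7)@(7, 15): e=[4,-12,40] → ·
    (1,8)@(3, 17): e=[26,18,-12] → ·
    (2,8)@(5, 17): e=[20,4,8] → #
    (3,8)@(7, 17): e=[14,-10,28] → ·
    (2,9)@(5, 19): e=[30,6,-4] → ·
  covered (5 px):
    · · · · · · ·
    · · · · · · ·
    · · · · · · ·
    · · · · · · ·
    · · · · · · ·
    # · · · · · ·
    · # · · · · ·
    · # # · · · ·
    · · # · · · ·
    · · · · · · ·
    · · · · · · ·
T1:
  2·area = 50  (B↔C swapped to make it positive)
  edge (11, 12)→(6, 17): d=(-5,5) right/bottom  bias=-1
  edge (6, 17)→(2, 11): d=(-4,-6) top-left  bias=+0
  edge (2, 11)→(11, 12): d=(9,1) right/bottom  bias=-1
    (2,6)@(5, 13): e=[25,10,15] → #
    (3,6)@(7, 13): e=[15,22,13] → #
    (4,6)@(9, 13): e=[5,34,11] → #
    (5,6)@(11, 13): e=[-5,46,9] → ·
    (2,7)@(5, 15): e=[15,2,33] → #
    (4,7)@(9, 15): e=[-5,26,29] → ·
    (2,8)@(5, 17): e=[5,-6,51] → ·
    (3,8)@(7, 17): e=[-5,6,49] → ·
  covered (5 px):
    · · · · · · ·
    · · · · · · ·
    · · · · · · ·
    · · · · · · ·
    · · · · · · ·
    · · · · · · ·
    · · # # # · ·
    · · # # · · ·
    · · · · · · ·
    · · · · · · ·
    · · · · · · ·
T2:
  2·area = 60
  edge (6, 2)→(10, 4): d=(4,2) right/bottom  bias=-1
  edge (10, 4)→(8, 18): d=(-2,14) right/bottom  bias=-1
  edge (8, 18)→(6, 2): d=(-2,-16) top-left  bias=+0
    (3,1)@(7, 3): e=[2,44,14] → #
    (4,1)@(9, 3): e=[-2,16,46] → ·
    (3,2)@(7, 5): e=[10,40,10] → #
    (4,2)@(9, 5): e=[6,12,42] → #
    (5,2)@(11, 5): e=[2,-16,74] → ·
    (3,3)@(7, 7): e=[18,36,6] → #
    (5,3)@(11, 7): e=[10,-20,70] → ·
    (3,4)@(7, 9): e=[26,32,2] → #
    (5,4)@(11, 9): e=[18,-24,66] → ·
    (3,5)@(7, 11): e=[34,28,-2] → ·
    (4,5)@(9, 11): e=[30,0,30] → ·  [on edge]
  covered (7 px):
    · · · · · · ·
    · · · # · · ·
    · · · # # · ·
    · · · # # · ·
    · · · # # · ·
    · · · · · · ·
    · · · · · · ·
    · · · · · · ·
    · · · · · · ·
    · · · · · · ·
    · · · · · · ·

Result: [[0,5],[1,6],[1,7],[2,7],[2,8]]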